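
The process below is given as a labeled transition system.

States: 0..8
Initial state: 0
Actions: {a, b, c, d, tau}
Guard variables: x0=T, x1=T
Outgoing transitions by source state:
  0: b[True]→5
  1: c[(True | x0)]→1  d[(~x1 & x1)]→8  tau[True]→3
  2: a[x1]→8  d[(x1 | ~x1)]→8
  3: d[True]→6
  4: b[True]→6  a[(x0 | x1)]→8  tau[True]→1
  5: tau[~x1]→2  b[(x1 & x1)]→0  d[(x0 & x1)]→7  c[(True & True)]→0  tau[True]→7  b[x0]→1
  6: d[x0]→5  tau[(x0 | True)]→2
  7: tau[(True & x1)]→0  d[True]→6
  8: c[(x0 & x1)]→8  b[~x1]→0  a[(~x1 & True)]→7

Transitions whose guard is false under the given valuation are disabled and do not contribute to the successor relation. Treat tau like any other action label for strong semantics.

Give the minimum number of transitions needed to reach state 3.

Breadth-first toward 3:
  depth 0: {0}
  depth 1: {5}
  depth 2: {1,7}
  depth 3: {3,6}
depth(3)=3, e.g. b·b·tau

Answer: 3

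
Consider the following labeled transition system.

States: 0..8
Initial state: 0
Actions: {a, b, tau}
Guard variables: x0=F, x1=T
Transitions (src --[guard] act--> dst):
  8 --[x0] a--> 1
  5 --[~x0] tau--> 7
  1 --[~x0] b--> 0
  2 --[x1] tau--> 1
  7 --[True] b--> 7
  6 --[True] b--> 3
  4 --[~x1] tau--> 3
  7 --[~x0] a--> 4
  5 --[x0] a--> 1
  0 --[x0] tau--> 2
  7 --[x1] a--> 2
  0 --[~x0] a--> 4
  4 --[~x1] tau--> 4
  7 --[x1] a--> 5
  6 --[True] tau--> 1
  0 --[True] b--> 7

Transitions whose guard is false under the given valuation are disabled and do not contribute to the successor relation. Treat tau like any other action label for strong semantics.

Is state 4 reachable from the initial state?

11 transition(s) survive guard evaluation.
depth 0: {0}
depth 1: {4,7}  total {0,4,7}
depth 2: {2,5}  total {0,2,4,5,7}
depth 3: {1}  total {0,1,2,4,5,7}
R = {0,1,2,4,5,7}
Path to 4: a

Answer: REACHABLE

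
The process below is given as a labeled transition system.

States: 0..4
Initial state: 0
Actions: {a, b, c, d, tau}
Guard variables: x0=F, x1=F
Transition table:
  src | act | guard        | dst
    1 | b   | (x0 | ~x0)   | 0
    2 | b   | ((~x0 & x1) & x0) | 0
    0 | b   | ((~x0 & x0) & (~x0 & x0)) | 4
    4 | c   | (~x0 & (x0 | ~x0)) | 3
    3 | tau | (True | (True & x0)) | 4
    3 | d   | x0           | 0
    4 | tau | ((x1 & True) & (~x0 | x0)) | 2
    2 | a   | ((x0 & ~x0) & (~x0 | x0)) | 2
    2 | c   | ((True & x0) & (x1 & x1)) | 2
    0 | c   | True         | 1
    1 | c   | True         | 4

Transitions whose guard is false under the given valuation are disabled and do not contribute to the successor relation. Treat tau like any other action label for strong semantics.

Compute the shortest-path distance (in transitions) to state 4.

Answer: 2

Trace:
Layered search for 4:
  L0 = {0}
  L1 = {1}
  L2 = {4}
depth(4)=2, e.g. c·c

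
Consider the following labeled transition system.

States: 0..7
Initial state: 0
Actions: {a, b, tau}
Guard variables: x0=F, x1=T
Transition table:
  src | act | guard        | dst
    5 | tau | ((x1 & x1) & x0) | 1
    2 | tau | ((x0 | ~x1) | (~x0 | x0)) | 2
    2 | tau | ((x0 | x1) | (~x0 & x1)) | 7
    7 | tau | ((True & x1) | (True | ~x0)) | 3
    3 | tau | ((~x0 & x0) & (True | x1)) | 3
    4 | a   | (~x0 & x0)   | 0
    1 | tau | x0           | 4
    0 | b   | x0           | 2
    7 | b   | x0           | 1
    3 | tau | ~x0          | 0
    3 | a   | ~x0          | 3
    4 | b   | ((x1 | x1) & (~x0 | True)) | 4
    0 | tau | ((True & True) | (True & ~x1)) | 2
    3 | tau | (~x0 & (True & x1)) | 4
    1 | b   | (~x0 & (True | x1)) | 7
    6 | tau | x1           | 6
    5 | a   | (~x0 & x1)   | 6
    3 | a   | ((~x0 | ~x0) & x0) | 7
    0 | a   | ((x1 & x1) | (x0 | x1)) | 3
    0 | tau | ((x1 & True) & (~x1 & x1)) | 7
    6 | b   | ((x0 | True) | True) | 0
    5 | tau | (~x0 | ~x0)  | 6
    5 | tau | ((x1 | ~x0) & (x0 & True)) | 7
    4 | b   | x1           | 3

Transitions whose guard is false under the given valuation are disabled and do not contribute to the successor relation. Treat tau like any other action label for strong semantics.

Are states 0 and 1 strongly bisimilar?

Answer: NOT BISIMILAR

Working:
Compute ~ classes (split until stable):
  P[0] = {{0,1,2,3,4,5,6,7}}
  P[1] = {{0,3,5},{1,4},{2,7},{6}}
  P[2] = {{0},{1},{2},{3},{4},{5},{6},{7}}
stable after 3 split(s): 8 block(s)
class of 0: {0}; class of 1: {1}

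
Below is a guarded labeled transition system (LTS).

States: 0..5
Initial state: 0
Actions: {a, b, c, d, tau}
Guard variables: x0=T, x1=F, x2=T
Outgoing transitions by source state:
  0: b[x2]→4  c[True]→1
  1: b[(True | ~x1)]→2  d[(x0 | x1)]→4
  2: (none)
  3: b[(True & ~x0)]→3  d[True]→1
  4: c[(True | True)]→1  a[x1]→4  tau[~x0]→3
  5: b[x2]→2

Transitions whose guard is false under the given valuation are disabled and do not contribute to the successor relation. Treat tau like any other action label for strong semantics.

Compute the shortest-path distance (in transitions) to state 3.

BFS to 3:
  Layer 0: {0}
  Layer 1: {1,4}
  Layer 2: {2}
3 never appears.

Answer: UNREACHABLE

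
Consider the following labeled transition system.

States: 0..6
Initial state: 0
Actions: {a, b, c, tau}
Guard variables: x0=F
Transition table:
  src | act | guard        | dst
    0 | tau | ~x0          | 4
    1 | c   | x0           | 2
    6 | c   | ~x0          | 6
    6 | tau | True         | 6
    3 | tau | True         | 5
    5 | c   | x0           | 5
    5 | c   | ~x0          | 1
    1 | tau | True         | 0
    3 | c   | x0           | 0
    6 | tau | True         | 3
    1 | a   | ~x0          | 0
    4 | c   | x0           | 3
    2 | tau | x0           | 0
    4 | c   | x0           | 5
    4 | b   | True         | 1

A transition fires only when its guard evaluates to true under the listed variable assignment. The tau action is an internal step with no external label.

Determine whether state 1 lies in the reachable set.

Answer: REACHABLE

Trace:
After dropping false guards: 9 live edges.
depth 0: {0}
depth 1: {4}  total {0,4}
depth 2: {1}  total {0,1,4}
Reachable = {0,1,4}
trace reaching 1: tau·b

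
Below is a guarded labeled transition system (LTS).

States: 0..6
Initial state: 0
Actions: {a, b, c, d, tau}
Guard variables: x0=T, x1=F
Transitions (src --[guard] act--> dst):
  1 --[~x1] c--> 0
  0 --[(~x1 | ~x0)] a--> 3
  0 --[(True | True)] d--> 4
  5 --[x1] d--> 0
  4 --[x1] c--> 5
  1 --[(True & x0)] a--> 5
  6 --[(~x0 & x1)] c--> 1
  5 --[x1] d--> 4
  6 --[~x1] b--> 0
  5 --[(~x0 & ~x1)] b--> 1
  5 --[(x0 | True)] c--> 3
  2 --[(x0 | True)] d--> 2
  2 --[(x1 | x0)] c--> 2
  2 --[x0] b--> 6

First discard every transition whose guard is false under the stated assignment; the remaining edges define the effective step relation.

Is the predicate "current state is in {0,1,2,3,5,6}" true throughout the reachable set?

Answer: INVARIANT VIOLATED at state 4

Trace:
Inv-set: {0,1,2,3,5,6}
R = {0,3,4}
  0: ok
  3: ok
  4: outside
witness against invariant: d → 4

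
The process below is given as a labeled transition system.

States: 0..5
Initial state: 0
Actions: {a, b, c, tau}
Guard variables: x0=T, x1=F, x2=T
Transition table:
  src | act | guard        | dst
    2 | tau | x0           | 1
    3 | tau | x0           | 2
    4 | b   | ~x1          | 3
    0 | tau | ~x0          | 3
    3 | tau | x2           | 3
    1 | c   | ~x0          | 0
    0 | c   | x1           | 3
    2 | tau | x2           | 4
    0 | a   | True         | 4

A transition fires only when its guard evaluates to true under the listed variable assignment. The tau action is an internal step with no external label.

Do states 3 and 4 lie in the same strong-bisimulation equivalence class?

Bisimulation quotient by refinement:
  π0 = {{0,1,2,3,4,5}}
  π1 = {{0},{1,5},{2,3},{4}}
  π2 = {{0},{1,5},{2},{3},{4}}
Fixed point at round 3; 5 class(es).
[3]={3}  [4]={4}

Answer: NOT BISIMILAR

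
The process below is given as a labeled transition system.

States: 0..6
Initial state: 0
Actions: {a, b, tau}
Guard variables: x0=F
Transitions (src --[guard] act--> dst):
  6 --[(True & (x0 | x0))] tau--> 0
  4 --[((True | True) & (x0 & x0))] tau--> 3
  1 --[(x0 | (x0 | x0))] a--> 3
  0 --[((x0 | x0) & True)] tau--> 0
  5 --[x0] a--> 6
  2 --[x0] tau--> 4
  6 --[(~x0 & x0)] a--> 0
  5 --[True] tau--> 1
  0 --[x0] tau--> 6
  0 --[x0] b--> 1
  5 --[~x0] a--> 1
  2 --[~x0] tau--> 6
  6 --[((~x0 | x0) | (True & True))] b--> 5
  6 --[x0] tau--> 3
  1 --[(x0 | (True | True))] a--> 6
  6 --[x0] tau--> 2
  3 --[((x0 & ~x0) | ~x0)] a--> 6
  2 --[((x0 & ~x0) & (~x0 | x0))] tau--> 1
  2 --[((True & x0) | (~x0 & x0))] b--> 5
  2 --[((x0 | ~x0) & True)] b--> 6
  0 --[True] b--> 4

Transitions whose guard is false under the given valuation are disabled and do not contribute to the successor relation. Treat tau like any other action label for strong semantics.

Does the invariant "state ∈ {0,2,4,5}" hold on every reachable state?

Answer: INVARIANT HOLDS

Trace:
Inv-set: {0,2,4,5}
Reach set: {0,4}
  0: ok
  4: ok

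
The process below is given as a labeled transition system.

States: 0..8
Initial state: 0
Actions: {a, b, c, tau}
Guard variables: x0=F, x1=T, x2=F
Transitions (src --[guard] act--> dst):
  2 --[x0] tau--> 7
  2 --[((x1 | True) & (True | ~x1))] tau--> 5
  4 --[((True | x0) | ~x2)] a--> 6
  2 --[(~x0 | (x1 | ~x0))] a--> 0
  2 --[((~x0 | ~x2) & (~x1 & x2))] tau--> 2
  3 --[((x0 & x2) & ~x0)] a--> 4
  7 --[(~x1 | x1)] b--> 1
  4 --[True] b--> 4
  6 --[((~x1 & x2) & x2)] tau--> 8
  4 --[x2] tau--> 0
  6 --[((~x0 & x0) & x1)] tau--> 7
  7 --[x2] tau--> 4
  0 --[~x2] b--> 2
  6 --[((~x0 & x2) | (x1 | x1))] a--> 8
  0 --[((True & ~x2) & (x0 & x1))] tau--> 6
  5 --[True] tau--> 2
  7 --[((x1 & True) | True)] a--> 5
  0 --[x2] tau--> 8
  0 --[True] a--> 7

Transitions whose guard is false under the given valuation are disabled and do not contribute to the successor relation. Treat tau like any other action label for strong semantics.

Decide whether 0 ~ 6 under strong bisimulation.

Refine partition for ~:
  P[0] = {{0,1,2,3,4,5,6,7,8}}
  P[1] = {{0,4,7},{1,3,8},{2},{5},{6}}
  P[2] = {{0},{1,3,8},{2},{4},{5},{6},{7}}
7 equivalence class(es) (converged in 3)
[0]={0}  [6]={6}

Answer: NOT BISIMILAR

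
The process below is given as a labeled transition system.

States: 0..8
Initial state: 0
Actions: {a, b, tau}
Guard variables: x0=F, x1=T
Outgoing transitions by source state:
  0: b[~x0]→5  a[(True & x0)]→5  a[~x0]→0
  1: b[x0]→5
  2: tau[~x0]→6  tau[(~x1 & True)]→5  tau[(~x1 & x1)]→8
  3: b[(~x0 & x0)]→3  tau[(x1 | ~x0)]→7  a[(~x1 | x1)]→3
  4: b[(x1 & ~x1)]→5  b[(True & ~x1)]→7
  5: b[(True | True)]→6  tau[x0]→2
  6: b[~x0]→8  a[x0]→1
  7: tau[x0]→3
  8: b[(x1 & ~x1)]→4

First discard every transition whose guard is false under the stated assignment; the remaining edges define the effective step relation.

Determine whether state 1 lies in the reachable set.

Guard filter leaves 7 enabled edge(s).
depth 0: {0}
depth 1: {5}  cumulative {0,5}
depth 2: {6}  cumulative {0,5,6}
depth 3: {8}  cumulative {0,5,6,8}
Reachable = {0,5,6,8}

Answer: UNREACHABLE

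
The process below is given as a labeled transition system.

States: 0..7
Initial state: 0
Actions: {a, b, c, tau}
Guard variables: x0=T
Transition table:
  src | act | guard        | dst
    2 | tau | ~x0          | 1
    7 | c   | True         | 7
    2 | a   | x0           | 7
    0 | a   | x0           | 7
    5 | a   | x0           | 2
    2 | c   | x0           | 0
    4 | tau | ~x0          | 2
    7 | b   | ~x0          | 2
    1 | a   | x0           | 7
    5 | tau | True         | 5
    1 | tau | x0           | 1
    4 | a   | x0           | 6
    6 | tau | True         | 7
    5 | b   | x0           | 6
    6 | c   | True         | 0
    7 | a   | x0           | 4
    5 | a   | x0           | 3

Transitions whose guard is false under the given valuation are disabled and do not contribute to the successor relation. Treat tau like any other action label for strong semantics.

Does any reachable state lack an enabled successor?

Answer: DEADLOCK-FREE

Working:
Reach set: {0,4,6,7}
  0: a→7  [deg 1]
  4: a→6  [deg 1]
  6: c→0  tau→7  [deg 2]
  7: a→4  c→7  [deg 2]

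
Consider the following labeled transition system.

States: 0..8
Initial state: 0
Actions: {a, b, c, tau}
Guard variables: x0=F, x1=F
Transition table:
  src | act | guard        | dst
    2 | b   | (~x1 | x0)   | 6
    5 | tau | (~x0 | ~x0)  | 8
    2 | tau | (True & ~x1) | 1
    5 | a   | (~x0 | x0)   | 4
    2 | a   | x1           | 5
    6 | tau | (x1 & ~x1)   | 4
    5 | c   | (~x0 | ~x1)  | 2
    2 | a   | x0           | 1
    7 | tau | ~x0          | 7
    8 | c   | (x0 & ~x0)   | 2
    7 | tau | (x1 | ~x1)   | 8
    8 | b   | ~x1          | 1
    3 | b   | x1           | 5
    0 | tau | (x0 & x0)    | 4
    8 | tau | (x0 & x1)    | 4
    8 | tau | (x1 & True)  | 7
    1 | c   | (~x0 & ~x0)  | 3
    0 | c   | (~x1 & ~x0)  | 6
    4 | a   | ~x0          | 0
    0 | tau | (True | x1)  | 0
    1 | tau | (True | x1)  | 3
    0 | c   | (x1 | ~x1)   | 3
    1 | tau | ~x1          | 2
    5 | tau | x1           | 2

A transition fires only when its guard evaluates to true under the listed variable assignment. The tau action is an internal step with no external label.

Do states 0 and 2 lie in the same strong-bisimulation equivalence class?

Answer: NOT BISIMILAR

Trace:
Refine partition for ~:
  round 0: {{0,1,2,3,4,5,6,7,8}}
  round 1: {{0,1},{2},{3,6},{4},{5},{7},{8}}
  round 2: {{0},{1},{2},{3,6},{4},{5},{7},{8}}
stable after 3 split(s): 8 block(s)
0∈{0}, 2∈{2}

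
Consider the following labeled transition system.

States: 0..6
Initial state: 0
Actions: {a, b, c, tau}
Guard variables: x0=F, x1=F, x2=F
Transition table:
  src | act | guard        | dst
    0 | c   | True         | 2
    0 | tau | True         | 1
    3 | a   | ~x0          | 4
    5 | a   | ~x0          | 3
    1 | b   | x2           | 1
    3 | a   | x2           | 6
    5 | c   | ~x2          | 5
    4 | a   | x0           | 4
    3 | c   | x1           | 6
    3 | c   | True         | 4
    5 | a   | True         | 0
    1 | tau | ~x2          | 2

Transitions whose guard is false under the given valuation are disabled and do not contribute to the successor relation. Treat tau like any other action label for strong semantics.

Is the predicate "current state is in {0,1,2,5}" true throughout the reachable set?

Answer: INVARIANT HOLDS

Analysis:
Inv-set: {0,1,2,5}
Reach set: {0,1,2}
  0: ✓
  1: ✓
  2: ✓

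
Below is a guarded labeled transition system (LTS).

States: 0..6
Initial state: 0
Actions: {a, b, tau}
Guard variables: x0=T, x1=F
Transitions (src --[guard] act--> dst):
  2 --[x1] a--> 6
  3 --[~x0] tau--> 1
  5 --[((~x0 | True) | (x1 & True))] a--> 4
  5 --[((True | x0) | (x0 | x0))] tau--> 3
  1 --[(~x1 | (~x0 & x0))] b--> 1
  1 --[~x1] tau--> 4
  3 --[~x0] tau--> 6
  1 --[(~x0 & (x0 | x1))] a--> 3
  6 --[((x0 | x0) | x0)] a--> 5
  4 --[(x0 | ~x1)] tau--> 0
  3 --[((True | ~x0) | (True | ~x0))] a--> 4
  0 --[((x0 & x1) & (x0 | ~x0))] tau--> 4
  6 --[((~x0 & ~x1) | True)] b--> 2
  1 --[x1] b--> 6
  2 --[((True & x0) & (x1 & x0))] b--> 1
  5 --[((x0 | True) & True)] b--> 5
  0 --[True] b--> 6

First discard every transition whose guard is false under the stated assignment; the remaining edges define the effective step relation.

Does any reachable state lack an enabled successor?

Answer: DEADLOCK at state 2

Trace:
Reach set: {0,2,3,4,5,6}
  0: b→6  [1 exit(s)]
  2: ∅  [deadlock]
  3: a→4  [1 exit(s)]
  4: tau→0  [1 exit(s)]
  5: a→4  b→5  tau→3  [3 exit(s)]
  6: a→5  b→2  [2 exit(s)]
trace reaching 2: b·b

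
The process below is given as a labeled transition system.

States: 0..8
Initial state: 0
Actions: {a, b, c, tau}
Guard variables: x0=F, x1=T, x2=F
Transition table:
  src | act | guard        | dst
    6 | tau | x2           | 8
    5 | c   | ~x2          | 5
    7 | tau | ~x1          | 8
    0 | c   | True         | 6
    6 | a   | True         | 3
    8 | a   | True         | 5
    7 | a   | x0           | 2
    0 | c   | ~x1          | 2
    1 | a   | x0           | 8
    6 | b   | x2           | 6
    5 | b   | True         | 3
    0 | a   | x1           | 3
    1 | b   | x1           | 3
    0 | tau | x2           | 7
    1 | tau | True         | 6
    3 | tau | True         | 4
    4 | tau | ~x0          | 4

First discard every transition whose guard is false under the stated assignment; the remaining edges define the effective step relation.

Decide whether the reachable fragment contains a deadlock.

R = {0,3,4,6}
  0: a→3  c→6  [2 exit(s)]
  3: tau→4  [1 exit(s)]
  4: tau→4  [1 exit(s)]
  6: a→3  [1 exit(s)]

Answer: DEADLOCK-FREE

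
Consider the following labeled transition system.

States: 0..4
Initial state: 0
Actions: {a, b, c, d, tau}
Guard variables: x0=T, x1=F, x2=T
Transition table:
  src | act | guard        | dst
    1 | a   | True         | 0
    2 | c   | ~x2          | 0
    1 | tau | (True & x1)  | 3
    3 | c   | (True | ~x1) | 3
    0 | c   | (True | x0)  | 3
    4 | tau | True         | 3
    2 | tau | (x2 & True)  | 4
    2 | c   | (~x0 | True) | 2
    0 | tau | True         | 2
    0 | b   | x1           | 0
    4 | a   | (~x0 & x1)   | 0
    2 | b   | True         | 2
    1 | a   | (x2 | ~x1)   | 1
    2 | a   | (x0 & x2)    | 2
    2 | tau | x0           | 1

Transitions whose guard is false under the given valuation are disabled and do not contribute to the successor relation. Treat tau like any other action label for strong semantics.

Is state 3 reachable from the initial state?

Answer: REACHABLE

Trace:
11 transition(s) survive guard evaluation.
Layer 0: {0}
Layer 1: {2,3}  total {0,2,3}
Layer 2: {1,4}  total {0,1,2,3,4}
R = {0,1,2,3,4}
Path to 3: c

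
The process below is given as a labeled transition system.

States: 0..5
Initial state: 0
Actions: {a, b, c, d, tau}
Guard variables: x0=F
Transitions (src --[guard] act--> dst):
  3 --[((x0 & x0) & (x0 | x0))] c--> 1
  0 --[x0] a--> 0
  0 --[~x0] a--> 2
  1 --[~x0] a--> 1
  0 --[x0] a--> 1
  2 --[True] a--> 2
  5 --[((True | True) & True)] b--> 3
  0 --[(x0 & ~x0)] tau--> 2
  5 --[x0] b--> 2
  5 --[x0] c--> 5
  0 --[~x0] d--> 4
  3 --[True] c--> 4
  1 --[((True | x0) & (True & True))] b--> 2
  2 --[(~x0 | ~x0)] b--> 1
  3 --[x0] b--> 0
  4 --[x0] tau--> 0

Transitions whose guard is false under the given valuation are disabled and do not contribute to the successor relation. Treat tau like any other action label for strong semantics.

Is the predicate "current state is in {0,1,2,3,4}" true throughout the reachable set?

Allowed set {0,1,2,3,4}
Reachable = {0,1,2,4}
  0: safe
  1: safe
  2: safe
  4: safe

Answer: INVARIANT HOLDS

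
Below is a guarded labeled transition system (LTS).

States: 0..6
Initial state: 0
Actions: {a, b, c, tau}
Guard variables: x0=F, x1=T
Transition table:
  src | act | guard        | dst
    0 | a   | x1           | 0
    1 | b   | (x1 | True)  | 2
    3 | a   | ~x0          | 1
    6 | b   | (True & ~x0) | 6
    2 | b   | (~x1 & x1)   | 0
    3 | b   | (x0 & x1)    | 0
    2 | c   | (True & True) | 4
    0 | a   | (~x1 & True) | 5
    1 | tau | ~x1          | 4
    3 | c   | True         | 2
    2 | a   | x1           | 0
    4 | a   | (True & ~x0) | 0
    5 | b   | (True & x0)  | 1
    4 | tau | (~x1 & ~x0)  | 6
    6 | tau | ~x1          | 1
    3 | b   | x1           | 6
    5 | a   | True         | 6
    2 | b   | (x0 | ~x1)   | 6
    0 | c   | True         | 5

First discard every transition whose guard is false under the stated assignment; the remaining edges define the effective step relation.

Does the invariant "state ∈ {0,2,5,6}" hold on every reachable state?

Safe = {0,2,5,6}
Reach set: {0,5,6}
  0: ✓
  5: ✓
  6: ✓

Answer: INVARIANT HOLDS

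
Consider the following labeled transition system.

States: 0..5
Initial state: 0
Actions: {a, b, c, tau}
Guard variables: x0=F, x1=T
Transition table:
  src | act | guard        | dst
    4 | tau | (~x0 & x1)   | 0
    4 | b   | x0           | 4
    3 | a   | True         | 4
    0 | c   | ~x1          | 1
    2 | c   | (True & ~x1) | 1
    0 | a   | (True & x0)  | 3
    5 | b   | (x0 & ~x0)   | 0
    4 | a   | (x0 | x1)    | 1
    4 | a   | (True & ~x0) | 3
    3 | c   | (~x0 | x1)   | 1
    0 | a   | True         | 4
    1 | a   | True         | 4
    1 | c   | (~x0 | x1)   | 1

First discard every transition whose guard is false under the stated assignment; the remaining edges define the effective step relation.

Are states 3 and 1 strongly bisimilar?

Bisimulation quotient by refinement:
  π0 = {{0,1,2,3,4,5}}
  π1 = {{0},{1,3},{2,5},{4}}
Fixed point at round 2; 4 class(es).
3∈{1,3}, 1∈{1,3}

Answer: BISIMILAR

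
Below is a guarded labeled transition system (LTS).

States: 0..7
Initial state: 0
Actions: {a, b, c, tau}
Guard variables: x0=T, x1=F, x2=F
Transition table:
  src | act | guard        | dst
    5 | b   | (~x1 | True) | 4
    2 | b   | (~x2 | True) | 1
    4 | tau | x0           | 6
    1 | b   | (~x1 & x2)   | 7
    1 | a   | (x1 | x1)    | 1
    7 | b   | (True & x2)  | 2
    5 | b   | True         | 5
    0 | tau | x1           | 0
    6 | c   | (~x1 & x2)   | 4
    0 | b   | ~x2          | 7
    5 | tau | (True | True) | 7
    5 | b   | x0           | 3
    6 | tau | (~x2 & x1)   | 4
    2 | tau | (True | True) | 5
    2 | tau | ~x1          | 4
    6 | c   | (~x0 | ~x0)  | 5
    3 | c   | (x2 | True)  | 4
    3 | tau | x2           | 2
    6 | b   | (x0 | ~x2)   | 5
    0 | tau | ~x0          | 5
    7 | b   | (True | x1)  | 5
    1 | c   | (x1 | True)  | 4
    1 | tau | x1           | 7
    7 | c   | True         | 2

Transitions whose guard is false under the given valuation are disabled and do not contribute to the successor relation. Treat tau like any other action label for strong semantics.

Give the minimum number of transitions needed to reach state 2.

Answer: 2

Analysis:
BFS to 2:
  Layer 0: {0}
  Layer 1: {7}
  Layer 2: {2,5}
first hit 2 at d=2 via b·c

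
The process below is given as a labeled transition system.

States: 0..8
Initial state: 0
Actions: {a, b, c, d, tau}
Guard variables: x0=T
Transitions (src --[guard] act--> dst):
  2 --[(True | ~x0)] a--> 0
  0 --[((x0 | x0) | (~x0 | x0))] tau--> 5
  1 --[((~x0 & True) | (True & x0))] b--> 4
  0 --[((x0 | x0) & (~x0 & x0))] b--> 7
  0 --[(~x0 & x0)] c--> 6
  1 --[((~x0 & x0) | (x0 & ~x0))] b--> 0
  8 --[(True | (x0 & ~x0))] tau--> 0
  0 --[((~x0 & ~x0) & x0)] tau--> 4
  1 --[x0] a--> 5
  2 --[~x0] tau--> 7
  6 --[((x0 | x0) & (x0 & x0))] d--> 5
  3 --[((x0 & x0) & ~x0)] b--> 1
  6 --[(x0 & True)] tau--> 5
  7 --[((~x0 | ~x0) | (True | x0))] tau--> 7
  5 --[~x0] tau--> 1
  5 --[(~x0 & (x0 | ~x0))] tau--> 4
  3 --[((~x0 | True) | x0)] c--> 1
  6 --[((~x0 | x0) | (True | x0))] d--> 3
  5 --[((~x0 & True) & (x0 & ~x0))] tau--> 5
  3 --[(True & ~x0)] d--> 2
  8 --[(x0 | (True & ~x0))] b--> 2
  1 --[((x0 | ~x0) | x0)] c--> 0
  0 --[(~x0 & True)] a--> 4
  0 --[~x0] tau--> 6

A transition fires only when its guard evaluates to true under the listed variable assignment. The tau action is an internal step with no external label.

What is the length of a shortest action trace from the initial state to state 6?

BFS to 6:
  depth 0: {0}
  depth 1: {5}
6 never appears.

Answer: UNREACHABLE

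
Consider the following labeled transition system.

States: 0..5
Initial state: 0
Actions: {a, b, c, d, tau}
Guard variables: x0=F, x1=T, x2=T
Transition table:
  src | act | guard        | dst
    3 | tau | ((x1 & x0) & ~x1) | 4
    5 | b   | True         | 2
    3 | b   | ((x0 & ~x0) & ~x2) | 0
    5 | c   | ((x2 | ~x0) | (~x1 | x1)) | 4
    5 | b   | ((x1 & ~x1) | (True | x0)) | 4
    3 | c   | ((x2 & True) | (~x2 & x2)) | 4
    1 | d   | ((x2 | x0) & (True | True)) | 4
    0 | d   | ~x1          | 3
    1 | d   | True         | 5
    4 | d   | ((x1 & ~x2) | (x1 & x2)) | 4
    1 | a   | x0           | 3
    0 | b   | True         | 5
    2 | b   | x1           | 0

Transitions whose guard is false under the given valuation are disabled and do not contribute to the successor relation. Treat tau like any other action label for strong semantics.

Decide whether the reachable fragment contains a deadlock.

Reach set: {0,2,4,5}
  0: b→5  [1 out]
  2: b→0  [1 out]
  4: d→4  [1 out]
  5: b→2  b→4  c→4  [3 out]

Answer: DEADLOCK-FREE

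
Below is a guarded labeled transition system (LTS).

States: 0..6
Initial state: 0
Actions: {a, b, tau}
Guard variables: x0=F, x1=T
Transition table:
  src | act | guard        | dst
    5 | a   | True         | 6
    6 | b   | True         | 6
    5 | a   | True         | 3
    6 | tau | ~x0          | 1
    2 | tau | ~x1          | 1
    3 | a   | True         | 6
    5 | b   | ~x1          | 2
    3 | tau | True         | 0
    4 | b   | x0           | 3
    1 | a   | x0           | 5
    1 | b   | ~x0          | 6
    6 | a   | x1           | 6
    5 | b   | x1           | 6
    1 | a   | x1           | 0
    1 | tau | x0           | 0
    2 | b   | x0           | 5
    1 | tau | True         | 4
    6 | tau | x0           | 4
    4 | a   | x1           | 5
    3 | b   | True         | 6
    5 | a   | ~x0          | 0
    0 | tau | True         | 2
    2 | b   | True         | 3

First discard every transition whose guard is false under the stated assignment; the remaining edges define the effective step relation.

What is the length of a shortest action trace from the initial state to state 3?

Answer: 2

Trace:
BFS to 3:
  L0 = {0}
  L1 = {2}
  L2 = {3}
first hit 3 at d=2 via tau·b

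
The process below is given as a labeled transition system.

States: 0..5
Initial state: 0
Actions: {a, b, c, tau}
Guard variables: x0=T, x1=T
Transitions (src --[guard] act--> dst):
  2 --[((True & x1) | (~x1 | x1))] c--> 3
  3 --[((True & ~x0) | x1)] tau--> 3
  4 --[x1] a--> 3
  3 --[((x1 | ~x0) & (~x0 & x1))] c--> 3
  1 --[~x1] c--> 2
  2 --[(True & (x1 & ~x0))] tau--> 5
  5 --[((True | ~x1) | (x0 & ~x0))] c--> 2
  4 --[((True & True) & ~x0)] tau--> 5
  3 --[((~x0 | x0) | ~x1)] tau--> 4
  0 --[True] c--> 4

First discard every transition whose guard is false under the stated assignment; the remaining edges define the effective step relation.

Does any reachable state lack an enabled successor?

R = {0,3,4}
  0: c→4  [1 exit(s)]
  3: tau→3  tau→4  [2 exit(s)]
  4: a→3  [1 exit(s)]

Answer: DEADLOCK-FREE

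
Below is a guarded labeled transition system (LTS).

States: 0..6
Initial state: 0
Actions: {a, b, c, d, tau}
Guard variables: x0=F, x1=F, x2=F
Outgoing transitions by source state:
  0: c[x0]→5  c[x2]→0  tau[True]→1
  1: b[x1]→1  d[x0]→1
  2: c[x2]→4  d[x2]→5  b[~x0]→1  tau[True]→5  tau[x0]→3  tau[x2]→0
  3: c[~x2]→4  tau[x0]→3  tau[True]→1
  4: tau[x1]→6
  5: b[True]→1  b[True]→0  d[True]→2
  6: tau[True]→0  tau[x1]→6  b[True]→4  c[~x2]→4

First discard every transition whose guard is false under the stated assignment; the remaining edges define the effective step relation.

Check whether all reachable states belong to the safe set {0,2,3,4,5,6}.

Answer: INVARIANT VIOLATED at state 1

Working:
Safe = {0,2,3,4,5,6}
R = {0,1}
  0: ✓
  1: ✗ unsafe
counterexample path to 1: tau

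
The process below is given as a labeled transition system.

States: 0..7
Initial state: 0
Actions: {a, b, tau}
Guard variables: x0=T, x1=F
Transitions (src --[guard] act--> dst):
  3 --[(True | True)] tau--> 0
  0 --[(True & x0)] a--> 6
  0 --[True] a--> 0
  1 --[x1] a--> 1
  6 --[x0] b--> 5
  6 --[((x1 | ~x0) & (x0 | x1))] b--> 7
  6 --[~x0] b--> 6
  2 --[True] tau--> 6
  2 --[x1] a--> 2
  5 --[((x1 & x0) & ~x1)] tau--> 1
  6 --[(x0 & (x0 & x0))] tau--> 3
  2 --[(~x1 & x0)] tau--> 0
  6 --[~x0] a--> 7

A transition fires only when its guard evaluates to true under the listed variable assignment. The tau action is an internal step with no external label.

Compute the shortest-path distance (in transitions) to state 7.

Answer: UNREACHABLE

Working:
BFS to 7:
  Layer 0: {0}
  Layer 1: {6}
  Layer 2: {3,5}
7 never appears.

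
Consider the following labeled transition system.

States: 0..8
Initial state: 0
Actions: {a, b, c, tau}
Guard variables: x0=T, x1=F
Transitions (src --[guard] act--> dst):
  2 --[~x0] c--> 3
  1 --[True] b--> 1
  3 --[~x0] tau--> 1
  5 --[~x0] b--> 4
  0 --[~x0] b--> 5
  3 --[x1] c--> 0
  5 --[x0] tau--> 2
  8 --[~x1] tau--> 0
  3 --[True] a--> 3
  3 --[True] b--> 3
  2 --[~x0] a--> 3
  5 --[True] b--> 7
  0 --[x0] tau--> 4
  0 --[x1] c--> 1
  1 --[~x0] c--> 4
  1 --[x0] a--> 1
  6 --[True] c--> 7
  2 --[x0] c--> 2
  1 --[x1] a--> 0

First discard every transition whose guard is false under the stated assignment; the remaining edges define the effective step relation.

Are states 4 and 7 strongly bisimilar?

Refine partition for ~:
  P[0] = {{0,1,2,3,4,5,6,7,8}}
  P[1] = {{0,8},{1,3},{2,6},{4,7},{5}}
  P[2] = {{0},{1,3},{2},{4,7},{5},{6},{8}}
stable after 3 split(s): 7 block(s)
[4]={4,7}  [7]={4,7}

Answer: BISIMILAR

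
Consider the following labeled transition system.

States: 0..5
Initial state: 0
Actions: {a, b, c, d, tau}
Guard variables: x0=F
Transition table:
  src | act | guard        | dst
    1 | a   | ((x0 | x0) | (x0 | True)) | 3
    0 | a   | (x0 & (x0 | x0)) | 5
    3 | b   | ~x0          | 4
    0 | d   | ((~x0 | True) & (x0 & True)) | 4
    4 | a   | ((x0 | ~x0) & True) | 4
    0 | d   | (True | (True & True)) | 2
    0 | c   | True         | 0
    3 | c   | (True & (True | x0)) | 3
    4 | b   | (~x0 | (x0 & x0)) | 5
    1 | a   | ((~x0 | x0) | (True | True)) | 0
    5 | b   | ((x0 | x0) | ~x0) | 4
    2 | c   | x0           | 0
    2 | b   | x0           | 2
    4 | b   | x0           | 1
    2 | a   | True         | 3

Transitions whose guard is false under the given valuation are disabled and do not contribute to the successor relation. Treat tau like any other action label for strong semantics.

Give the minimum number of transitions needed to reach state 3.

Layered search for 3:
  depth 0: {0}
  depth 1: {2}
  depth 2: {3}
depth(3)=2, e.g. d·a

Answer: 2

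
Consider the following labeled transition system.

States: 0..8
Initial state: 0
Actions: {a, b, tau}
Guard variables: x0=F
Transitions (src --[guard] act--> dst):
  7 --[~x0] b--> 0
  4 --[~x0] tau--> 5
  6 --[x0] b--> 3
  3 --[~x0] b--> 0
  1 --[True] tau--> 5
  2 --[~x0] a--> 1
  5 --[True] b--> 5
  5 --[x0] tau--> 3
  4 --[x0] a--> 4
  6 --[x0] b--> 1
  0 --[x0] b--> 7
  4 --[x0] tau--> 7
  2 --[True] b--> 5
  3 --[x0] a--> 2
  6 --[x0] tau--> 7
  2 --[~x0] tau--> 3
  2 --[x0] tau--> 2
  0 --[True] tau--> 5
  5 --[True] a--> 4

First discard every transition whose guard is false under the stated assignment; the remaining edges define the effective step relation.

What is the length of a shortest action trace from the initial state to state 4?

Answer: 2

Trace:
Layered search for 4:
  Layer 0: {0}
  Layer 1: {5}
  Layer 2: {4}
first hit 4 at d=2 via tau·a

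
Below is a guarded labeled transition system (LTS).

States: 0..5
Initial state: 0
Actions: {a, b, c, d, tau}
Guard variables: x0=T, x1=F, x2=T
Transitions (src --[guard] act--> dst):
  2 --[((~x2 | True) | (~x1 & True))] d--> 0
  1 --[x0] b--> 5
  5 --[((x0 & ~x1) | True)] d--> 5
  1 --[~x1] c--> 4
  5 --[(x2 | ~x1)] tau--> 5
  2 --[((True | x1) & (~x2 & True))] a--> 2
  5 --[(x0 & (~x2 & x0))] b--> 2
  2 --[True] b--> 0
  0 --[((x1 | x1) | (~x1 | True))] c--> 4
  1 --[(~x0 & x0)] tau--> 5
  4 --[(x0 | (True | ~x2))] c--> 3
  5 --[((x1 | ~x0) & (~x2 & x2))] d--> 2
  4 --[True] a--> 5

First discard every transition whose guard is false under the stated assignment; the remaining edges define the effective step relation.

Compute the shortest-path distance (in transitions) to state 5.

Answer: 2

Working:
BFS to 5:
  Layer 0: {0}
  Layer 1: {4}
  Layer 2: {3,5}
first hit 5 at d=2 via c·a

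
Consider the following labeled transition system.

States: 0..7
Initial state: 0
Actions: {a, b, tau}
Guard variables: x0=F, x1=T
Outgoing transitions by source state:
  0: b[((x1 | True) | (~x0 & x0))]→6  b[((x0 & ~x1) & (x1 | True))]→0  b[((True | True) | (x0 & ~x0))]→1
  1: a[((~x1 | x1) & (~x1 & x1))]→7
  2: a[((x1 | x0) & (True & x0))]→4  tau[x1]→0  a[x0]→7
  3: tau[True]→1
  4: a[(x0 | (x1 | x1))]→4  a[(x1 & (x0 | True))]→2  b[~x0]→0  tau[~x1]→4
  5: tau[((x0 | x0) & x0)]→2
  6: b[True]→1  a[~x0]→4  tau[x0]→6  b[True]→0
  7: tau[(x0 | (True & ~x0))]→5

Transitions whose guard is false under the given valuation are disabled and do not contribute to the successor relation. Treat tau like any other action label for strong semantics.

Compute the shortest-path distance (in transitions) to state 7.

Layered search for 7:
  Layer 0: {0}
  Layer 1: {1,6}
  Layer 2: {4}
  Layer 3: {2}
7 never appears.

Answer: UNREACHABLE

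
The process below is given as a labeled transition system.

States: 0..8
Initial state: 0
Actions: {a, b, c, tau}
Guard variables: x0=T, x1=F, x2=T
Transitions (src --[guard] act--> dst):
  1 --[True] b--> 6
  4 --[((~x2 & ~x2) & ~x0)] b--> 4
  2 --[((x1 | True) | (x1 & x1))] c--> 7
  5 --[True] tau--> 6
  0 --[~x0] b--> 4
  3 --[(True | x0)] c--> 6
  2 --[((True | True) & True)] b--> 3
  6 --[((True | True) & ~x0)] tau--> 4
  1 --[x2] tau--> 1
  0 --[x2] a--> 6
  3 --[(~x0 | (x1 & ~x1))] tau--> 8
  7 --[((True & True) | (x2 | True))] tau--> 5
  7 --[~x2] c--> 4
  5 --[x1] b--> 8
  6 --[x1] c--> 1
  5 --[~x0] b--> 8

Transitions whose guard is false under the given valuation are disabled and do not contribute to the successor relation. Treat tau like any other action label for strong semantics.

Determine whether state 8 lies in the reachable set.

Answer: UNREACHABLE

Analysis:
Guard filter leaves 8 enabled edge(s).
Layer 0: {0}
Layer 1: {6}  total {0,6}
Reachable = {0,6}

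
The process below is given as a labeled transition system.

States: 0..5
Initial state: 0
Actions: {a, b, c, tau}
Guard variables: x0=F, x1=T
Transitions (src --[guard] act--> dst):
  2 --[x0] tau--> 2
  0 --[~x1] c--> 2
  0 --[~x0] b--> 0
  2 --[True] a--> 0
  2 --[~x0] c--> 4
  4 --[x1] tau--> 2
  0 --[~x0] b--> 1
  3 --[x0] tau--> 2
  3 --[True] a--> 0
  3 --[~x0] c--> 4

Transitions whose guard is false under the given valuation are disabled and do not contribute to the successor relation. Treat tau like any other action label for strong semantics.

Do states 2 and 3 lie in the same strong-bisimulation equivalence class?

Answer: BISIMILAR

Analysis:
Bisimulation quotient by refinement:
  P[0] = {{0,1,2,3,4,5}}
  P[1] = {{0},{1,5},{2,3},{4}}
Fixed point at round 2; 4 class(es).
[2]={2,3}  [3]={2,3}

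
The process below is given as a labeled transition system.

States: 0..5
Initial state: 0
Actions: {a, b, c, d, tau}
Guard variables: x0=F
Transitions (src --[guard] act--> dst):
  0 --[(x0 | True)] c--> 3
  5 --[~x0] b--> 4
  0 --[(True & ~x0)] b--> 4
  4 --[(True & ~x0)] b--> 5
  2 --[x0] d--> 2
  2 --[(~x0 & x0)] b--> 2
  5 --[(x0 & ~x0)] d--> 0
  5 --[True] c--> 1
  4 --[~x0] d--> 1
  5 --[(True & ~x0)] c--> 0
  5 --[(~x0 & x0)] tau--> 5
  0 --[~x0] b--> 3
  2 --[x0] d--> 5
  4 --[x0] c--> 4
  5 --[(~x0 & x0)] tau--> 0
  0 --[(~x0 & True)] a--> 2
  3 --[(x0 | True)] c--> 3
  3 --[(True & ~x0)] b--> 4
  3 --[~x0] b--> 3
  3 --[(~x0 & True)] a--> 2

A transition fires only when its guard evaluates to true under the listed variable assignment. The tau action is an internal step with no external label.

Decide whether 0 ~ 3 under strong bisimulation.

Answer: BISIMILAR

Analysis:
Bisimulation quotient by refinement:
  P[0] = {{0,1,2,3,4,5}}
  P[1] = {{0,3},{1,2},{4},{5}}
4 equivalence class(es) (converged in 2)
0∈{0,3}, 3∈{0,3}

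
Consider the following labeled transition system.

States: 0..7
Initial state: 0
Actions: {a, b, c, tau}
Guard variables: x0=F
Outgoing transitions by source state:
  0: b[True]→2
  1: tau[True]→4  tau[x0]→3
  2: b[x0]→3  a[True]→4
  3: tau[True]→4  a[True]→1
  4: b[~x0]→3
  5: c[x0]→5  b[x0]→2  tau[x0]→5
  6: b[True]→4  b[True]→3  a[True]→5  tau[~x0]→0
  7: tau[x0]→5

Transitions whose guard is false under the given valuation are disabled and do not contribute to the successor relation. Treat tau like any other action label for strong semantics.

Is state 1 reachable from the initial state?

After dropping false guards: 10 live edges.
Layer 0: {0}
Layer 1: {2}  now seen {0,2}
Layer 2: {4}  now seen {0,2,4}
Layer 3: {3}  now seen {0,2,3,4}
Layer 4: {1}  now seen {0,1,2,3,4}
Reachable = {0,1,2,3,4}
Path to 1: b·a·b·a

Answer: REACHABLE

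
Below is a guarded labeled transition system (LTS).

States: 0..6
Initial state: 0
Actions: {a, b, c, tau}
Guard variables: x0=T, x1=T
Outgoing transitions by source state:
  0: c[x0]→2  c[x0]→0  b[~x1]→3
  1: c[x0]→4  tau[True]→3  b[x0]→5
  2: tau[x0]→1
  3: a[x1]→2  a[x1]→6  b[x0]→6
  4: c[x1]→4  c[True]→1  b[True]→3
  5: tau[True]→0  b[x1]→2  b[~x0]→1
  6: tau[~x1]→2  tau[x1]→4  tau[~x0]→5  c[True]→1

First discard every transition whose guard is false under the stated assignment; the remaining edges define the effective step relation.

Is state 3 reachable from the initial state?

Answer: REACHABLE

Trace:
Guard filter leaves 16 enabled edge(s).
Layer 0: {0}
Layer 1: {2}  now seen {0,2}
Layer 2: {1}  now seen {0,1,2}
Layer 3: {3,4,5}  now seen {0,1,2,3,4,5}
Layer 4: {6}  now seen {0,1,2,3,4,5,6}
Reach set: {0,1,2,3,4,5,6}
trace reaching 3: c·tau·tau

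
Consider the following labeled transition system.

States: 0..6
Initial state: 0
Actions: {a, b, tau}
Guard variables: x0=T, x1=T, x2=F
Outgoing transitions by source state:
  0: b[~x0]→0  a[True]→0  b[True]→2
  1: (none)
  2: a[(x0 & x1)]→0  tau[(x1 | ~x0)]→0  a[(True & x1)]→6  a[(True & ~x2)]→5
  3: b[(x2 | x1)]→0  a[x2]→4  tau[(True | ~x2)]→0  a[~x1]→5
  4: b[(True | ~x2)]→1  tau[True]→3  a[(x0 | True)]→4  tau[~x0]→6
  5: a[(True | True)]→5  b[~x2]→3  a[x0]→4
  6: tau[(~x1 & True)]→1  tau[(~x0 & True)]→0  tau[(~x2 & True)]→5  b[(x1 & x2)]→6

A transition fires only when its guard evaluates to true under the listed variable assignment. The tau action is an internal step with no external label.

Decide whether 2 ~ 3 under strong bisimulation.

Bisimulation quotient by refinement:
  round 0: {{0,1,2,3,4,5,6}}
  round 1: {{0,5},{1},{2},{3},{4},{6}}
  round 2: {{0},{1},{2},{3},{4},{5},{6}}
Fixed point at round 3; 7 class(es).
class of 2: {2}; class of 3: {3}

Answer: NOT BISIMILAR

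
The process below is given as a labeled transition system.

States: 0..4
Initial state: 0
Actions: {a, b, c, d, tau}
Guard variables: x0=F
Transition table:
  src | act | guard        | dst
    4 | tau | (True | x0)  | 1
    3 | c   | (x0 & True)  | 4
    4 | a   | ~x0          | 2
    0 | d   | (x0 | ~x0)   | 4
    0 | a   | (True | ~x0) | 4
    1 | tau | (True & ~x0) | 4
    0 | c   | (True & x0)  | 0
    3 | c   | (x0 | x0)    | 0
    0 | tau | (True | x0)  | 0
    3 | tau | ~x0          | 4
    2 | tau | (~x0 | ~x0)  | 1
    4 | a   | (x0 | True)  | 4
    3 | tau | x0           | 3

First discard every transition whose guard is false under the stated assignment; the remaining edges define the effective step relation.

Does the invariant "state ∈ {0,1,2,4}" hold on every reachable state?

Answer: INVARIANT HOLDS

Analysis:
Safe = {0,1,2,4}
Reach set: {0,1,2,4}
  0: safe
  1: safe
  2: safe
  4: safe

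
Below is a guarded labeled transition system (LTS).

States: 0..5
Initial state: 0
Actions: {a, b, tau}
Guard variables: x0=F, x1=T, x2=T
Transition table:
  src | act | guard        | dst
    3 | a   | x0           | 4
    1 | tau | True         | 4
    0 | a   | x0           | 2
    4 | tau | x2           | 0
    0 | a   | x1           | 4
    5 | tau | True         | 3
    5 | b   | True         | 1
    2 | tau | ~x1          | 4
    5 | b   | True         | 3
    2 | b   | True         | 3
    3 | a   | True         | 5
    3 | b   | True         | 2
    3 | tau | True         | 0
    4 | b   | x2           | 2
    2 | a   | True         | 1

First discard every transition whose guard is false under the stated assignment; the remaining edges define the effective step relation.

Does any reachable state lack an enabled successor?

Answer: DEADLOCK-FREE

Working:
R = {0,1,2,3,4,5}
  0: a→4  [deg 1]
  1: tau→4  [deg 1]
  2: a→1  b→3  [deg 2]
  3: a→5  b→2  tau→0  [deg 3]
  4: b→2  tau→0  [deg 2]
  5: b→1  b→3  tau→3  [deg 3]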